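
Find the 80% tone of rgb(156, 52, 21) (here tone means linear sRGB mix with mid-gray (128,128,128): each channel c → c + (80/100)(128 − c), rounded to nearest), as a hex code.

#86716b

Per channel, c → c + 0.8(128 − c):
  R: 156 − 22.4 = 133.6 → 134
  G: 52 + 0.8×(128−52) = 52 + 60.8 = 112.8 → 113
  B: 21 + 0.8×(128−21) = 21 + 85.6 = 106.6 → 107
rgb(134, 113, 107) = #86716b.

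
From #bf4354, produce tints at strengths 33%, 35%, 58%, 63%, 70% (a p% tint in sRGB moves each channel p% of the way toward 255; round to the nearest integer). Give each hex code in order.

#d4818c, #d58590, #e4b0b7, #e7b9c0, #ecc7cc

#bf4354 is rgb(191, 67, 84).
33%: (191 + 21.12 = 212.12→212, 67 + 62.04 = 129.04→129, 84 + 56.43 = 140.43→140) → #d4818c
35%: (191 + 22.4 = 213.4→213, 67 + 65.8 = 132.8→133, 84 + 59.85 = 143.85→144) → #d58590
58%: (191 + 37.12 = 228.12→228, 67 + 109.04 = 176.04→176, 84 + 99.18 = 183.18→183) → #e4b0b7
63%: (191 + 40.32 = 231.32→231, 67 + 118.44 = 185.44→185, 84 + 107.73 = 191.73→192) → #e7b9c0
70%: (191 + 44.8 = 235.8→236, 67 + 131.6 = 198.6→199, 84 + 119.7 = 203.7→204) → #ecc7cc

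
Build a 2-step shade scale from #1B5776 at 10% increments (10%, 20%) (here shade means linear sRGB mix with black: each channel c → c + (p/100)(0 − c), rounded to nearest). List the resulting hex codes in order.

#1B5776 is rgb(27, 87, 118).
10%: (27 − 2.7 = 24.3→24, 87 − 8.7 = 78.3→78, 118 − 11.8 = 106.2→106) → #184E6A
20%: (27 − 5.4 = 21.6→22, 87 − 17.4 = 69.6→70, 118 − 23.6 = 94.4→94) → #16465E

#184E6A, #16465E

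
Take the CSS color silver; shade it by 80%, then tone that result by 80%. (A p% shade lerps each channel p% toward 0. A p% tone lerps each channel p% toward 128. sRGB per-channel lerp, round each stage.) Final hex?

CSS silver is rgb(192, 192, 192).
Lerp each channel 80% toward 0:
  R: 192 − 153.6 = 38.4 → 38
  G: 192 + 0.8×(0−192) = 192 − 153.6 = 38.4 → 38
  B: 192 − 153.6 = 38.4 → 38
After the shade: rgb(38, 38, 38) = #262626.
Per channel, c → c + 0.8(128 − c):
  R: 38 + 72 = 110 → 110
  G: 38 + 72 = 110 → 110
  B: 38 + 72 = 110 → 110
rgb(110, 110, 110) = #6E6E6E.

#6E6E6E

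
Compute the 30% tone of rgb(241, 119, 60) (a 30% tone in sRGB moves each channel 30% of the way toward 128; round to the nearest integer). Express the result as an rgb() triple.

A 30% tone moves each channel 30% toward 128:
  R: 241 + 0.3×(128−241) = 241 − 33.9 = 207.1 → 207
  G: 119 + 2.7 = 121.7 → 122
  B: 60 + 20.4 = 80.4 → 80

rgb(207, 122, 80)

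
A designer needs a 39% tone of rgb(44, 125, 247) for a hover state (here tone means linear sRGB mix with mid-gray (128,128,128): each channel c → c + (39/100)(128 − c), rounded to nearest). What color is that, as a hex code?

#4d7ec9

Lerp each channel 39% toward 128:
  R: 44 + 32.76 = 76.76 → 77
  G: 125 + 0.39×(128−125) = 125 + 1.17 = 126.17 → 126
  B: 247 + 0.39×(128−247) = 247 − 46.41 = 200.59 → 201
rgb(77, 126, 201) = #4d7ec9.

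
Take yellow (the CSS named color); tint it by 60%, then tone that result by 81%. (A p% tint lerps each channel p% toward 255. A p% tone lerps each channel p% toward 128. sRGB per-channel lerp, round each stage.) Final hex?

#989885

CSS yellow is rgb(255, 255, 0).
A 60% tint moves each channel 60% toward 255:
  R: 255 + 0.6×(255−255) = 255 + 0 = 255 → 255
  G: 255 + 0 = 255 → 255
  B: 0 + 0.6×(255−0) = 0 + 153 = 153 → 153
After the tint: rgb(255, 255, 153) = #ffff99.
Per channel, c → c + 0.81(128 − c):
  R: 255 + 0.81×(128−255) = 255 − 102.87 = 152.13 → 152
  G: 255 + 0.81×(128−255) = 255 − 102.87 = 152.13 → 152
  B: 153 − 20.25 = 132.75 → 133
rgb(152, 152, 133) = #989885.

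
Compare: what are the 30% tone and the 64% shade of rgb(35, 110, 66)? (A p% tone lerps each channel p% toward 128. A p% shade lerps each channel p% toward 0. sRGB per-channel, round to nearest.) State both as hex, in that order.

#3f7355, #0d2818

30% tone:
  R: 35 + 27.9 = 62.9 → 63
  G: 110 + 0.3×(128−110) = 110 + 5.4 = 115.4 → 115
  B: 66 + 18.6 = 84.6 → 85
  → #3f7355
64% shade:
  R: 35 − 22.4 = 12.6 → 13
  G: 110 − 70.4 = 39.6 → 40
  B: 66 − 42.24 = 23.76 → 24
  → #0d2818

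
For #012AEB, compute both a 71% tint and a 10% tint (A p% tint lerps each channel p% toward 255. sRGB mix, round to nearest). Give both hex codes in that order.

#012AEB is rgb(1, 42, 235).
71% tint:
  R: 1 + 0.71×(255−1) = 1 + 180.34 = 181.34 → 181
  G: 42 + 151.23 = 193.23 → 193
  B: 235 + 14.2 = 249.2 → 249
  → #B5C1F9
10% tint:
  R: 1 + 25.4 = 26.4 → 26
  G: 42 + 21.3 = 63.3 → 63
  B: 235 + 0.1×(255−235) = 235 + 2 = 237 → 237
  → #1A3FED

#B5C1F9, #1A3FED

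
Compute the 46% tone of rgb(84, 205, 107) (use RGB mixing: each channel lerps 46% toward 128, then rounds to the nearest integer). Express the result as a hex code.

A 46% tone moves each channel 46% toward 128:
  R: 84 + 0.46×(128−84) = 84 + 20.24 = 104.24 → 104
  G: 205 + 0.46×(128−205) = 205 − 35.42 = 169.58 → 170
  B: 107 + 0.46×(128−107) = 107 + 9.66 = 116.66 → 117
rgb(104, 170, 117) = #68AA75.

#68AA75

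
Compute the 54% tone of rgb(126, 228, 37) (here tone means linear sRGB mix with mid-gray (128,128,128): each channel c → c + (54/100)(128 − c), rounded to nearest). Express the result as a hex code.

#7fae56

Lerp each channel 54% toward 128:
  R: 126 + 0.54×(128−126) = 126 + 1.08 = 127.08 → 127
  G: 228 + 0.54×(128−228) = 228 − 54 = 174 → 174
  B: 37 + 0.54×(128−37) = 37 + 49.14 = 86.14 → 86
rgb(127, 174, 86) = #7fae56.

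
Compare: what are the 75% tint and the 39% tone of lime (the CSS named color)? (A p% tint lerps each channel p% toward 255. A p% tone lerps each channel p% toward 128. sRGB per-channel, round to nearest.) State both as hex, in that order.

#BFFFBF, #32CD32

CSS lime is rgb(0, 255, 0).
75% tint:
  R: 0 + 191.25 = 191.25 → 191
  G: 255 + 0 = 255 → 255
  B: 0 + 191.25 = 191.25 → 191
  → #BFFFBF
39% tone:
  R: 0 + 0.39×(128−0) = 0 + 49.92 = 49.92 → 50
  G: 255 + 0.39×(128−255) = 255 − 49.53 = 205.47 → 205
  B: 0 + 49.92 = 49.92 → 50
  → #32CD32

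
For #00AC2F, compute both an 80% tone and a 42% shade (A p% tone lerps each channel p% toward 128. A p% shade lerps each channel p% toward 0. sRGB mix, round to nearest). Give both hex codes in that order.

#00AC2F is rgb(0, 172, 47).
80% tone:
  R: 0 + 102.4 = 102.4 → 102
  G: 172 + 0.8×(128−172) = 172 − 35.2 = 136.8 → 137
  B: 47 + 0.8×(128−47) = 47 + 64.8 = 111.8 → 112
  → #668970
42% shade:
  R: 0 + 0 = 0 → 0
  G: 172 + 0.42×(0−172) = 172 − 72.24 = 99.76 → 100
  B: 47 − 19.74 = 27.26 → 27
  → #00641B

#668970, #00641B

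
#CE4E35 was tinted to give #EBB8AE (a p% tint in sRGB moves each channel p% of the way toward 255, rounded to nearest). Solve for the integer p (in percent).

#CE4E35 is rgb(206, 78, 53); #EBB8AE is rgb(235, 184, 174).
On the B channel (widest range): 174 ≈ 53 + (p/100)(255 − 53), so p ≈ 100×(174 − 53)/(255 − 53) = 12100/202 = 59.90.
p = 60 reproduces all three channels after rounding.

60%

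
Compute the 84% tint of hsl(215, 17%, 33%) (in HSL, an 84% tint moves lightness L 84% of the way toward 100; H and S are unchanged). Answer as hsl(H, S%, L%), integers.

L moves 84% from 33 toward 100: 33 + 56.28 = 89.28 → 89.
H and S are unchanged.

hsl(215, 17%, 89%)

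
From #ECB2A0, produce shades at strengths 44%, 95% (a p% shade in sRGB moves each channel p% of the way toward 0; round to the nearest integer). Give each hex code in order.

#ECB2A0 is rgb(236, 178, 160).
44%: (236 − 103.84 = 132.16→132, 178 − 78.32 = 99.68→100, 160 − 70.4 = 89.6→90) → #84645A
95%: (236 − 224.2 = 11.8→12, 178 − 169.1 = 8.9→9, 160 − 152 = 8→8) → #0C0908

#84645A, #0C0908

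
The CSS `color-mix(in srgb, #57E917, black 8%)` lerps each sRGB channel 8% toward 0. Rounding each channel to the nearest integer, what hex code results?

#50D615

#57E917 is rgb(87, 233, 23).
An 8% shade moves each channel 8% toward 0:
  R: 87 − 6.96 = 80.04 → 80
  G: 233 + 0.08×(0−233) = 233 − 18.64 = 214.36 → 214
  B: 23 + 0.08×(0−23) = 23 − 1.84 = 21.16 → 21
rgb(80, 214, 21) = #50D615.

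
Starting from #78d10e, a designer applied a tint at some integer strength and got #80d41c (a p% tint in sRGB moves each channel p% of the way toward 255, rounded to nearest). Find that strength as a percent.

#78d10e is rgb(120, 209, 14); #80d41c is rgb(128, 212, 28).
On the B channel (widest range): 28 ≈ 14 + (p/100)(255 − 14), so p ≈ 100×(28 − 14)/(255 − 14) = 1400/241 = 5.81.
p = 6 reproduces all three channels after rounding.

6%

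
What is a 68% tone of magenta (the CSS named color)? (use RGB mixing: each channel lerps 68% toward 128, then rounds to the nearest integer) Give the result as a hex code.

CSS magenta is rgb(255, 0, 255).
Per channel, c → c + 0.68(128 − c):
  R: 255 + 0.68×(128−255) = 255 − 86.36 = 168.64 → 169
  G: 0 + 87.04 = 87.04 → 87
  B: 255 + 0.68×(128−255) = 255 − 86.36 = 168.64 → 169
rgb(169, 87, 169) = #a957a9.

#a957a9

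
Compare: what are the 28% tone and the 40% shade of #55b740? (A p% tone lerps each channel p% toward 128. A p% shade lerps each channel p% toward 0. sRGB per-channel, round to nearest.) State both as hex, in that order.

#61a852, #336e26

#55b740 is rgb(85, 183, 64).
28% tone:
  R: 85 + 0.28×(128−85) = 85 + 12.04 = 97.04 → 97
  G: 183 + 0.28×(128−183) = 183 − 15.4 = 167.6 → 168
  B: 64 + 0.28×(128−64) = 64 + 17.92 = 81.92 → 82
  → #61a852
40% shade:
  R: 85 − 34 = 51 → 51
  G: 183 − 73.2 = 109.8 → 110
  B: 64 + 0.4×(0−64) = 64 − 25.6 = 38.4 → 38
  → #336e26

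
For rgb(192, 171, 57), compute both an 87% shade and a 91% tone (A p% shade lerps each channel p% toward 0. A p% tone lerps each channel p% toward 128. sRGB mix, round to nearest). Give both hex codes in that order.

#191607, #86847a

87% shade:
  R: 192 + 0.87×(0−192) = 192 − 167.04 = 24.96 → 25
  G: 171 − 148.77 = 22.23 → 22
  B: 57 + 0.87×(0−57) = 57 − 49.59 = 7.41 → 7
  → #191607
91% tone:
  R: 192 + 0.91×(128−192) = 192 − 58.24 = 133.76 → 134
  G: 171 + 0.91×(128−171) = 171 − 39.13 = 131.87 → 132
  B: 57 + 0.91×(128−57) = 57 + 64.61 = 121.61 → 122
  → #86847a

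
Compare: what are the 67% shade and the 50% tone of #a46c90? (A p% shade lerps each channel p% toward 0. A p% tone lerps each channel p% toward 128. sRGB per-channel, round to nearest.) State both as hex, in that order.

#a46c90 is rgb(164, 108, 144).
67% shade:
  R: 164 − 109.88 = 54.12 → 54
  G: 108 + 0.67×(0−108) = 108 − 72.36 = 35.64 → 36
  B: 144 − 96.48 = 47.52 → 48
  → #362430
50% tone:
  R: 164 − 18 = 146 → 146
  G: 108 + 0.5×(128−108) = 108 + 10 = 118 → 118
  B: 144 + 0.5×(128−144) = 144 − 8 = 136 → 136
  → #927688

#362430, #927688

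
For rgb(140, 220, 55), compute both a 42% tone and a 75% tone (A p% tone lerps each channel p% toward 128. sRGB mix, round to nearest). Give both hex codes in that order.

#87b556, #83976e

42% tone:
  R: 140 − 5.04 = 134.96 → 135
  G: 220 + 0.42×(128−220) = 220 − 38.64 = 181.36 → 181
  B: 55 + 0.42×(128−55) = 55 + 30.66 = 85.66 → 86
  → #87b556
75% tone:
  R: 140 + 0.75×(128−140) = 140 − 9 = 131 → 131
  G: 220 + 0.75×(128−220) = 220 − 69 = 151 → 151
  B: 55 + 54.75 = 109.75 → 110
  → #83976e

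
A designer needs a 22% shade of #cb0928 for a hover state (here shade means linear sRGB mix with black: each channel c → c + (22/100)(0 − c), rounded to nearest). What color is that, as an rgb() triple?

rgb(158, 7, 31)

#cb0928 is rgb(203, 9, 40).
Per channel, c → c + 0.22(0 − c):
  R: 203 + 0.22×(0−203) = 203 − 44.66 = 158.34 → 158
  G: 9 − 1.98 = 7.02 → 7
  B: 40 − 8.8 = 31.2 → 31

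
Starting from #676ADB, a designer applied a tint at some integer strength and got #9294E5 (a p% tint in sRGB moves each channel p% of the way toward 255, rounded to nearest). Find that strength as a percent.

28%

#676ADB is rgb(103, 106, 219); #9294E5 is rgb(146, 148, 229).
On the R channel (widest range): 146 ≈ 103 + (p/100)(255 − 103), so p ≈ 100×(146 − 103)/(255 − 103) = 4300/152 = 28.29.
p = 28 reproduces all three channels after rounding.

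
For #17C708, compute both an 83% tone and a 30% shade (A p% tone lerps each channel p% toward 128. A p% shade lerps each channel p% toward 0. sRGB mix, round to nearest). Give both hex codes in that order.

#17C708 is rgb(23, 199, 8).
83% tone:
  R: 23 + 0.83×(128−23) = 23 + 87.15 = 110.15 → 110
  G: 199 + 0.83×(128−199) = 199 − 58.93 = 140.07 → 140
  B: 8 + 99.6 = 107.6 → 108
  → #6E8C6C
30% shade:
  R: 23 + 0.3×(0−23) = 23 − 6.9 = 16.1 → 16
  G: 199 + 0.3×(0−199) = 199 − 59.7 = 139.3 → 139
  B: 8 − 2.4 = 5.6 → 6
  → #108B06

#6E8C6C, #108B06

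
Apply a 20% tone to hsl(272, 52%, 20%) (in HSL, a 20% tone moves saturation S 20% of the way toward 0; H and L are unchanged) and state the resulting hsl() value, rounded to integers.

hsl(272, 42%, 20%)

S moves 20% from 52 toward 0: 52 − 10.4 = 41.6 → 42.
H and L are unchanged.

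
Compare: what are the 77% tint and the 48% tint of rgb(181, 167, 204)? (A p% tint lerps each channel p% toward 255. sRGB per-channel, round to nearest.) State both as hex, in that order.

#EEEBF3, #D9D1E4

77% tint:
  R: 181 + 56.98 = 237.98 → 238
  G: 167 + 0.77×(255−167) = 167 + 67.76 = 234.76 → 235
  B: 204 + 39.27 = 243.27 → 243
  → #EEEBF3
48% tint:
  R: 181 + 0.48×(255−181) = 181 + 35.52 = 216.52 → 217
  G: 167 + 0.48×(255−167) = 167 + 42.24 = 209.24 → 209
  B: 204 + 24.48 = 228.48 → 228
  → #D9D1E4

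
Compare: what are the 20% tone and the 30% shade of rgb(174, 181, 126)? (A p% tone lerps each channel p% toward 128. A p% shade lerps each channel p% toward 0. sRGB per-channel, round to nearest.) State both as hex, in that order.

20% tone:
  R: 174 − 9.2 = 164.8 → 165
  G: 181 + 0.2×(128−181) = 181 − 10.6 = 170.4 → 170
  B: 126 + 0.4 = 126.4 → 126
  → #a5aa7e
30% shade:
  R: 174 − 52.2 = 121.8 → 122
  G: 181 − 54.3 = 126.7 → 127
  B: 126 + 0.3×(0−126) = 126 − 37.8 = 88.2 → 88
  → #7a7f58

#a5aa7e, #7a7f58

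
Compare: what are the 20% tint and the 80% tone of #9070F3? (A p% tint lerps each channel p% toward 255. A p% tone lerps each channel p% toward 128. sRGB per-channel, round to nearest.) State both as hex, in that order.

#A68DF5, #837D97

#9070F3 is rgb(144, 112, 243).
20% tint:
  R: 144 + 0.2×(255−144) = 144 + 22.2 = 166.2 → 166
  G: 112 + 28.6 = 140.6 → 141
  B: 243 + 2.4 = 245.4 → 245
  → #A68DF5
80% tone:
  R: 144 − 12.8 = 131.2 → 131
  G: 112 + 12.8 = 124.8 → 125
  B: 243 − 92 = 151 → 151
  → #837D97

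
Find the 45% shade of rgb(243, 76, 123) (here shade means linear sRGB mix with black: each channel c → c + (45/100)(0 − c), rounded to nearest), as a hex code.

#862a44

A 45% shade moves each channel 45% toward 0:
  R: 243 − 109.35 = 133.65 → 134
  G: 76 + 0.45×(0−76) = 76 − 34.2 = 41.8 → 42
  B: 123 + 0.45×(0−123) = 123 − 55.35 = 67.65 → 68
rgb(134, 42, 68) = #862a44.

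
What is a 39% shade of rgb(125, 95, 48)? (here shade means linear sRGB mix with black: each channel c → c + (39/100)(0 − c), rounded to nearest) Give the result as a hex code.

Per channel, c → c + 0.39(0 − c):
  R: 125 + 0.39×(0−125) = 125 − 48.75 = 76.25 → 76
  G: 95 + 0.39×(0−95) = 95 − 37.05 = 57.95 → 58
  B: 48 − 18.72 = 29.28 → 29
rgb(76, 58, 29) = #4C3A1D.

#4C3A1D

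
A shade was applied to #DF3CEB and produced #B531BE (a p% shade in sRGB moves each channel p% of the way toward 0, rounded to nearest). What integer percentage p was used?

19%

#DF3CEB is rgb(223, 60, 235); #B531BE is rgb(181, 49, 190).
On the B channel (widest range): 190 ≈ 235 + (p/100)(0 − 235), so p ≈ 100×(190 − 235)/(0 − 235) = -4500/-235 = 19.15.
p = 19 reproduces all three channels after rounding.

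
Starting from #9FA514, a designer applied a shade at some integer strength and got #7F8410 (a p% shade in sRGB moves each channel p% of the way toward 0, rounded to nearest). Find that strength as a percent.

#9FA514 is rgb(159, 165, 20); #7F8410 is rgb(127, 132, 16).
On the G channel (widest range): 132 ≈ 165 + (p/100)(0 − 165), so p ≈ 100×(132 − 165)/(0 − 165) = -3300/-165 = 20.00.
p = 20 reproduces all three channels after rounding.

20%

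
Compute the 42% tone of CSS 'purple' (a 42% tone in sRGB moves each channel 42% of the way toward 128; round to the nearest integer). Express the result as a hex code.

CSS purple is rgb(128, 0, 128).
A 42% tone moves each channel 42% toward 128:
  R: 128 + 0 = 128 → 128
  G: 0 + 0.42×(128−0) = 0 + 53.76 = 53.76 → 54
  B: 128 + 0 = 128 → 128
rgb(128, 54, 128) = #803680.

#803680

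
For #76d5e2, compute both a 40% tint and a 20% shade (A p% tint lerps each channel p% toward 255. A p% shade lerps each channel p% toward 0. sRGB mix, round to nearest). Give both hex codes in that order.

#76d5e2 is rgb(118, 213, 226).
40% tint:
  R: 118 + 0.4×(255−118) = 118 + 54.8 = 172.8 → 173
  G: 213 + 16.8 = 229.8 → 230
  B: 226 + 0.4×(255−226) = 226 + 11.6 = 237.6 → 238
  → #ade6ee
20% shade:
  R: 118 − 23.6 = 94.4 → 94
  G: 213 + 0.2×(0−213) = 213 − 42.6 = 170.4 → 170
  B: 226 − 45.2 = 180.8 → 181
  → #5eaab5

#ade6ee, #5eaab5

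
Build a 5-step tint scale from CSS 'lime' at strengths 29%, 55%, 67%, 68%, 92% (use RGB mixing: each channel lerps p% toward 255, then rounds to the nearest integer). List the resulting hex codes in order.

CSS lime is rgb(0, 255, 0).
29%: (0 + 73.95 = 73.95→74, 255→255, 0 + 73.95 = 73.95→74) → #4aff4a
55%: (0 + 140.25 = 140.25→140, 255→255, 0 + 140.25 = 140.25→140) → #8cff8c
67%: (0 + 170.85 = 170.85→171, 255→255, 0 + 170.85 = 170.85→171) → #abffab
68%: (0 + 173.4 = 173.4→173, 255→255, 0 + 173.4 = 173.4→173) → #adffad
92%: (0 + 234.6 = 234.6→235, 255→255, 0 + 234.6 = 234.6→235) → #ebffeb

#4aff4a, #8cff8c, #abffab, #adffad, #ebffeb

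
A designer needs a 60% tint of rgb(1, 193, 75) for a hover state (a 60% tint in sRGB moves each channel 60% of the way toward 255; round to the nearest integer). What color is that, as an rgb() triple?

Lerp each channel 60% toward 255:
  R: 1 + 152.4 = 153.4 → 153
  G: 193 + 37.2 = 230.2 → 230
  B: 75 + 0.6×(255−75) = 75 + 108 = 183 → 183

rgb(153, 230, 183)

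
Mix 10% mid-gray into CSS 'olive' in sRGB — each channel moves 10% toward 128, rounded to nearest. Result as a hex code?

CSS olive is rgb(128, 128, 0).
Lerp each channel 10% toward 128:
  R: 128 + 0.1×(128−128) = 128 + 0 = 128 → 128
  G: 128 + 0 = 128 → 128
  B: 0 + 12.8 = 12.8 → 13
rgb(128, 128, 13) = #80800d.

#80800d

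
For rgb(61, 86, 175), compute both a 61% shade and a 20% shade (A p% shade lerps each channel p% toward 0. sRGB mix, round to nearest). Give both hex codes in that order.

#182244, #31458C

61% shade:
  R: 61 − 37.21 = 23.79 → 24
  G: 86 − 52.46 = 33.54 → 34
  B: 175 − 106.75 = 68.25 → 68
  → #182244
20% shade:
  R: 61 − 12.2 = 48.8 → 49
  G: 86 − 17.2 = 68.8 → 69
  B: 175 − 35 = 140 → 140
  → #31458C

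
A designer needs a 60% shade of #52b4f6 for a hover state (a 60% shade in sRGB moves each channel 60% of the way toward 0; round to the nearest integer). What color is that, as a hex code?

#52b4f6 is rgb(82, 180, 246).
A 60% shade moves each channel 60% toward 0:
  R: 82 + 0.6×(0−82) = 82 − 49.2 = 32.8 → 33
  G: 180 − 108 = 72 → 72
  B: 246 + 0.6×(0−246) = 246 − 147.6 = 98.4 → 98
rgb(33, 72, 98) = #214862.

#214862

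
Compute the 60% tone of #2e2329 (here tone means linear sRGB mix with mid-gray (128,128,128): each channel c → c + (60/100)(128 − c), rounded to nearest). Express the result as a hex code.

#5f5b5d

#2e2329 is rgb(46, 35, 41).
A 60% tone moves each channel 60% toward 128:
  R: 46 + 0.6×(128−46) = 46 + 49.2 = 95.2 → 95
  G: 35 + 0.6×(128−35) = 35 + 55.8 = 90.8 → 91
  B: 41 + 52.2 = 93.2 → 93
rgb(95, 91, 93) = #5f5b5d.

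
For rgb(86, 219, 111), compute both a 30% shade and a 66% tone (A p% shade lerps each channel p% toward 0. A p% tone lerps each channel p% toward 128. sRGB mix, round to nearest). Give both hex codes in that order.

#3c994e, #729f7a

30% shade:
  R: 86 − 25.8 = 60.2 → 60
  G: 219 − 65.7 = 153.3 → 153
  B: 111 + 0.3×(0−111) = 111 − 33.3 = 77.7 → 78
  → #3c994e
66% tone:
  R: 86 + 0.66×(128−86) = 86 + 27.72 = 113.72 → 114
  G: 219 − 60.06 = 158.94 → 159
  B: 111 + 0.66×(128−111) = 111 + 11.22 = 122.22 → 122
  → #729f7a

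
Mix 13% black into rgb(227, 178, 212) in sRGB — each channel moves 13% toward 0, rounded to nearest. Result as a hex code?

Per channel, c → c + 0.13(0 − c):
  R: 227 + 0.13×(0−227) = 227 − 29.51 = 197.49 → 197
  G: 178 − 23.14 = 154.86 → 155
  B: 212 + 0.13×(0−212) = 212 − 27.56 = 184.44 → 184
rgb(197, 155, 184) = #C59BB8.

#C59BB8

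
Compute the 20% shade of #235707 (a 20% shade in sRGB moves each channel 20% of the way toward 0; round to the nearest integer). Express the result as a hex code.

#235707 is rgb(35, 87, 7).
A 20% shade moves each channel 20% toward 0:
  R: 35 + 0.2×(0−35) = 35 − 7 = 28 → 28
  G: 87 + 0.2×(0−87) = 87 − 17.4 = 69.6 → 70
  B: 7 + 0.2×(0−7) = 7 − 1.4 = 5.6 → 6
rgb(28, 70, 6) = #1c4606.

#1c4606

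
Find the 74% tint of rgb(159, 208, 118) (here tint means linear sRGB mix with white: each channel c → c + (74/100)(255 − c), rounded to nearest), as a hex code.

#E6F3DB

Lerp each channel 74% toward 255:
  R: 159 + 0.74×(255−159) = 159 + 71.04 = 230.04 → 230
  G: 208 + 34.78 = 242.78 → 243
  B: 118 + 101.38 = 219.38 → 219
rgb(230, 243, 219) = #E6F3DB.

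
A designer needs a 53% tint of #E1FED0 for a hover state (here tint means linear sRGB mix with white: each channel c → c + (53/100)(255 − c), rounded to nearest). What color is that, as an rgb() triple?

#E1FED0 is rgb(225, 254, 208).
A 53% tint moves each channel 53% toward 255:
  R: 225 + 0.53×(255−225) = 225 + 15.9 = 240.9 → 241
  G: 254 + 0.53×(255−254) = 254 + 0.53 = 254.53 → 255
  B: 208 + 0.53×(255−208) = 208 + 24.91 = 232.91 → 233

rgb(241, 255, 233)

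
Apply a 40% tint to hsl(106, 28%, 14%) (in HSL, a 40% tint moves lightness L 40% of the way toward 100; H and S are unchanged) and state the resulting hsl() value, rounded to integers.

L moves 40% from 14 toward 100: 14 + 34.4 = 48.4 → 48.
H and S are unchanged.

hsl(106, 28%, 48%)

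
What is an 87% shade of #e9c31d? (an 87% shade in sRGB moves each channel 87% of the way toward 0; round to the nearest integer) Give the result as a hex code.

#e9c31d is rgb(233, 195, 29).
Lerp each channel 87% toward 0:
  R: 233 + 0.87×(0−233) = 233 − 202.71 = 30.29 → 30
  G: 195 + 0.87×(0−195) = 195 − 169.65 = 25.35 → 25
  B: 29 + 0.87×(0−29) = 29 − 25.23 = 3.77 → 4
rgb(30, 25, 4) = #1e1904.

#1e1904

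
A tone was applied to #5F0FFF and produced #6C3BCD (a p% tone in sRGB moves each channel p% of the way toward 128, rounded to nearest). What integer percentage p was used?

39%

#5F0FFF is rgb(95, 15, 255); #6C3BCD is rgb(108, 59, 205).
On the B channel (widest range): 205 ≈ 255 + (p/100)(128 − 255), so p ≈ 100×(205 − 255)/(128 − 255) = -5000/-127 = 39.37.
p = 39 reproduces all three channels after rounding.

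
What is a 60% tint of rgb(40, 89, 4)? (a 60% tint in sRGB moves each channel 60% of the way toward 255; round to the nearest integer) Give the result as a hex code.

Per channel, c → c + 0.6(255 − c):
  R: 40 + 129 = 169 → 169
  G: 89 + 0.6×(255−89) = 89 + 99.6 = 188.6 → 189
  B: 4 + 150.6 = 154.6 → 155
rgb(169, 189, 155) = #a9bd9b.

#a9bd9b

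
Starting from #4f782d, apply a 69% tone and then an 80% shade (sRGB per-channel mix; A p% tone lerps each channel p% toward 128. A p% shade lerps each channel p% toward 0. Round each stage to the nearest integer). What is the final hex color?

#171914

#4f782d is rgb(79, 120, 45).
A 69% tone moves each channel 69% toward 128:
  R: 79 + 33.81 = 112.81 → 113
  G: 120 + 0.69×(128−120) = 120 + 5.52 = 125.52 → 126
  B: 45 + 0.69×(128−45) = 45 + 57.27 = 102.27 → 102
After the tone: rgb(113, 126, 102) = #717e66.
Per channel, c → c + 0.8(0 − c):
  R: 113 + 0.8×(0−113) = 113 − 90.4 = 22.6 → 23
  G: 126 − 100.8 = 25.2 → 25
  B: 102 − 81.6 = 20.4 → 20
rgb(23, 25, 20) = #171914.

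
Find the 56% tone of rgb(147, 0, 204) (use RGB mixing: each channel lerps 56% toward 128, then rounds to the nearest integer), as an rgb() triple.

rgb(136, 72, 161)

Per channel, c → c + 0.56(128 − c):
  R: 147 − 10.64 = 136.36 → 136
  G: 0 + 71.68 = 71.68 → 72
  B: 204 − 42.56 = 161.44 → 161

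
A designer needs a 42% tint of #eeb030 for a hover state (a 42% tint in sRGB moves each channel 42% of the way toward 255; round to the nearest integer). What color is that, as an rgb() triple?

#eeb030 is rgb(238, 176, 48).
Per channel, c → c + 0.42(255 − c):
  R: 238 + 7.14 = 245.14 → 245
  G: 176 + 0.42×(255−176) = 176 + 33.18 = 209.18 → 209
  B: 48 + 0.42×(255−48) = 48 + 86.94 = 134.94 → 135

rgb(245, 209, 135)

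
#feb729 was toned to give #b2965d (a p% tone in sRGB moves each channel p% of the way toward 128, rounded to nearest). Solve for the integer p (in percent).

#feb729 is rgb(254, 183, 41); #b2965d is rgb(178, 150, 93).
On the R channel (widest range): 178 ≈ 254 + (p/100)(128 − 254), so p ≈ 100×(178 − 254)/(128 − 254) = -7600/-126 = 60.32.
p = 60 reproduces all three channels after rounding.

60%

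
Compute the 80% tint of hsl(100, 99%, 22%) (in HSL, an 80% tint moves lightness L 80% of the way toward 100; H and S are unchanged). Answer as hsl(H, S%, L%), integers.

L moves 80% from 22 toward 100: 22 + 62.4 = 84.4 → 84.
H and S are unchanged.

hsl(100, 99%, 84%)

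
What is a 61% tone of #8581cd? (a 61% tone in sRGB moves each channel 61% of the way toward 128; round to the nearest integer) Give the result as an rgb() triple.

rgb(130, 128, 158)

#8581cd is rgb(133, 129, 205).
Per channel, c → c + 0.61(128 − c):
  R: 133 + 0.61×(128−133) = 133 − 3.05 = 129.95 → 130
  G: 129 + 0.61×(128−129) = 129 − 0.61 = 128.39 → 128
  B: 205 − 46.97 = 158.03 → 158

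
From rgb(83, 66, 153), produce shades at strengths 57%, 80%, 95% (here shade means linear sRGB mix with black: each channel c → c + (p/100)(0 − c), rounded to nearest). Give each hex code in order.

57%: (83 − 47.31 = 35.69→36, 66 − 37.62 = 28.38→28, 153 − 87.21 = 65.79→66) → #241C42
80%: (83 − 66.4 = 16.6→17, 66 − 52.8 = 13.2→13, 153 − 122.4 = 30.6→31) → #110D1F
95%: (83 − 78.85 = 4.15→4, 66 − 62.7 = 3.3→3, 153 − 145.35 = 7.65→8) → #040308

#241C42, #110D1F, #040308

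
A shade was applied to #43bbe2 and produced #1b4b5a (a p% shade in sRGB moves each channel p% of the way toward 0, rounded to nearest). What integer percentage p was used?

#43bbe2 is rgb(67, 187, 226); #1b4b5a is rgb(27, 75, 90).
On the B channel (widest range): 90 ≈ 226 + (p/100)(0 − 226), so p ≈ 100×(90 − 226)/(0 − 226) = -13600/-226 = 60.18.
p = 60 reproduces all three channels after rounding.

60%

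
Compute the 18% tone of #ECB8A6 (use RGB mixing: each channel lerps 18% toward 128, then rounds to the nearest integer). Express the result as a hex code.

#ECB8A6 is rgb(236, 184, 166).
Lerp each channel 18% toward 128:
  R: 236 + 0.18×(128−236) = 236 − 19.44 = 216.56 → 217
  G: 184 + 0.18×(128−184) = 184 − 10.08 = 173.92 → 174
  B: 166 − 6.84 = 159.16 → 159
rgb(217, 174, 159) = #D9AE9F.

#D9AE9F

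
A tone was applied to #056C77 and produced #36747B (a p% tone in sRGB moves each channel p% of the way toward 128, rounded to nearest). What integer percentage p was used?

40%

#056C77 is rgb(5, 108, 119); #36747B is rgb(54, 116, 123).
On the R channel (widest range): 54 ≈ 5 + (p/100)(128 − 5), so p ≈ 100×(54 − 5)/(128 − 5) = 4900/123 = 39.84.
p = 40 reproduces all three channels after rounding.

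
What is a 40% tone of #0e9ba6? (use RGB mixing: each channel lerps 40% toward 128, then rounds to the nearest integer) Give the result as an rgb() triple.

#0e9ba6 is rgb(14, 155, 166).
Per channel, c → c + 0.4(128 − c):
  R: 14 + 0.4×(128−14) = 14 + 45.6 = 59.6 → 60
  G: 155 + 0.4×(128−155) = 155 − 10.8 = 144.2 → 144
  B: 166 − 15.2 = 150.8 → 151

rgb(60, 144, 151)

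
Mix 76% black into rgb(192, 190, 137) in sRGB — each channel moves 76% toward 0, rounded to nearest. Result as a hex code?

Per channel, c → c + 0.76(0 − c):
  R: 192 − 145.92 = 46.08 → 46
  G: 190 − 144.4 = 45.6 → 46
  B: 137 + 0.76×(0−137) = 137 − 104.12 = 32.88 → 33
rgb(46, 46, 33) = #2E2E21.

#2E2E21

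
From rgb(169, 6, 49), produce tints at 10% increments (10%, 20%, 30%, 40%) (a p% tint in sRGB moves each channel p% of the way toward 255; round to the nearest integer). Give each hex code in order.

#b21f46, #ba385a, #c3516f, #cb6a83

10%: (169 + 8.6 = 177.6→178, 6 + 24.9 = 30.9→31, 49 + 20.6 = 69.6→70) → #b21f46
20%: (169 + 17.2 = 186.2→186, 6 + 49.8 = 55.8→56, 49 + 41.2 = 90.2→90) → #ba385a
30%: (169 + 25.8 = 194.8→195, 6 + 74.7 = 80.7→81, 49 + 61.8 = 110.8→111) → #c3516f
40%: (169 + 34.4 = 203.4→203, 6 + 99.6 = 105.6→106, 49 + 82.4 = 131.4→131) → #cb6a83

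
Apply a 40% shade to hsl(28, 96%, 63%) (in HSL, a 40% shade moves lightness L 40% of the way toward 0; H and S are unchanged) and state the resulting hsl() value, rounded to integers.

L moves 40% from 63 toward 0: 63 − 25.2 = 37.8 → 38.
H and S are unchanged.

hsl(28, 96%, 38%)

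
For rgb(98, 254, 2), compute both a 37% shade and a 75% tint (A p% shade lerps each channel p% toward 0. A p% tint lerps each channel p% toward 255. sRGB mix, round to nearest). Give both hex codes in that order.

37% shade:
  R: 98 − 36.26 = 61.74 → 62
  G: 254 − 93.98 = 160.02 → 160
  B: 2 + 0.37×(0−2) = 2 − 0.74 = 1.26 → 1
  → #3ea001
75% tint:
  R: 98 + 0.75×(255−98) = 98 + 117.75 = 215.75 → 216
  G: 254 + 0.75 = 254.75 → 255
  B: 2 + 0.75×(255−2) = 2 + 189.75 = 191.75 → 192
  → #d8ffc0

#3ea001, #d8ffc0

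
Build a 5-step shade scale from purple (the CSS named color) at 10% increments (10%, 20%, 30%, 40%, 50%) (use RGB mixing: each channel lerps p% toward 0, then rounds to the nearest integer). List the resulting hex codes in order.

CSS purple is rgb(128, 0, 128).
10%: (128 − 12.8 = 115.2→115, 0→0, 128 − 12.8 = 115.2→115) → #730073
20%: (128 − 25.6 = 102.4→102, 0→0, 128 − 25.6 = 102.4→102) → #660066
30%: (128 − 38.4 = 89.6→90, 0→0, 128 − 38.4 = 89.6→90) → #5a005a
40%: (128 − 51.2 = 76.8→77, 0→0, 128 − 51.2 = 76.8→77) → #4d004d
50%: (128 − 64 = 64→64, 0→0, 128 − 64 = 64→64) → #400040

#730073, #660066, #5a005a, #4d004d, #400040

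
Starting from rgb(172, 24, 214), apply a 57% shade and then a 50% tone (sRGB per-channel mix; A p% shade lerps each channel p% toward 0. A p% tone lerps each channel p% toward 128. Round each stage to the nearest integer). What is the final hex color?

#65456E

A 57% shade moves each channel 57% toward 0:
  R: 172 + 0.57×(0−172) = 172 − 98.04 = 73.96 → 74
  G: 24 + 0.57×(0−24) = 24 − 13.68 = 10.32 → 10
  B: 214 + 0.57×(0−214) = 214 − 121.98 = 92.02 → 92
After the shade: rgb(74, 10, 92) = #4A0A5C.
Lerp each channel 50% toward 128:
  R: 74 + 0.5×(128−74) = 74 + 27 = 101 → 101
  G: 10 + 59 = 69 → 69
  B: 92 + 18 = 110 → 110
rgb(101, 69, 110) = #65456E.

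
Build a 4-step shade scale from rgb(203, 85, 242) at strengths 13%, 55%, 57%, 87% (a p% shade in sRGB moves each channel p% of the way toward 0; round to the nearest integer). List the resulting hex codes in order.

13%: (203 − 26.39 = 176.61→177, 85 − 11.05 = 73.95→74, 242 − 31.46 = 210.54→211) → #B14AD3
55%: (203 − 111.65 = 91.35→91, 85 − 46.75 = 38.25→38, 242 − 133.1 = 108.9→109) → #5B266D
57%: (203 − 115.71 = 87.29→87, 85 − 48.45 = 36.55→37, 242 − 137.94 = 104.06→104) → #572568
87%: (203 − 176.61 = 26.39→26, 85 − 73.95 = 11.05→11, 242 − 210.54 = 31.46→31) → #1A0B1F

#B14AD3, #5B266D, #572568, #1A0B1F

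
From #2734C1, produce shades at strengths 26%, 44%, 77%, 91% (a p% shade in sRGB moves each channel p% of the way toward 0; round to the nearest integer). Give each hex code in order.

#1D268F, #161D6C, #090C2C, #040511

#2734C1 is rgb(39, 52, 193).
26%: (39 − 10.14 = 28.86→29, 52 − 13.52 = 38.48→38, 193 − 50.18 = 142.82→143) → #1D268F
44%: (39 − 17.16 = 21.84→22, 52 − 22.88 = 29.12→29, 193 − 84.92 = 108.08→108) → #161D6C
77%: (39 − 30.03 = 8.97→9, 52 − 40.04 = 11.96→12, 193 − 148.61 = 44.39→44) → #090C2C
91%: (39 − 35.49 = 3.51→4, 52 − 47.32 = 4.68→5, 193 − 175.63 = 17.37→17) → #040511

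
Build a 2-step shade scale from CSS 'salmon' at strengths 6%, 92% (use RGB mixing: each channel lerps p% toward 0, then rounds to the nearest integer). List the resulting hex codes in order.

#EB786B, #140A09

CSS salmon is rgb(250, 128, 114).
6%: (250 − 15 = 235→235, 128 − 7.68 = 120.32→120, 114 − 6.84 = 107.16→107) → #EB786B
92%: (250 − 230 = 20→20, 128 − 117.76 = 10.24→10, 114 − 104.88 = 9.12→9) → #140A09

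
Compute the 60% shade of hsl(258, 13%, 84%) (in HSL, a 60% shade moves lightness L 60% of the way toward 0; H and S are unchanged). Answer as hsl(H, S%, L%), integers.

hsl(258, 13%, 34%)

L moves 60% from 84 toward 0: 84 − 50.4 = 33.6 → 34.
H and S are unchanged.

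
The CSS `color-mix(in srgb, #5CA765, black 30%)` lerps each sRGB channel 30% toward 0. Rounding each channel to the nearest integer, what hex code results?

#5CA765 is rgb(92, 167, 101).
Lerp each channel 30% toward 0:
  R: 92 − 27.6 = 64.4 → 64
  G: 167 + 0.3×(0−167) = 167 − 50.1 = 116.9 → 117
  B: 101 − 30.3 = 70.7 → 71
rgb(64, 117, 71) = #407547.

#407547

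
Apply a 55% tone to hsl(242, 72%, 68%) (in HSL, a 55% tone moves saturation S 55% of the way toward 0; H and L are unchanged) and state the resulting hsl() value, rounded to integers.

hsl(242, 32%, 68%)

S moves 55% from 72 toward 0: 72 − 39.6 = 32.4 → 32.
H and L are unchanged.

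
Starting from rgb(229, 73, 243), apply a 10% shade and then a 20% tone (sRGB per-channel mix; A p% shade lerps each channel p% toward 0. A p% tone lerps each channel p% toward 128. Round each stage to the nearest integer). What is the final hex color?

Per channel, c → c + 0.1(0 − c):
  R: 229 − 22.9 = 206.1 → 206
  G: 73 + 0.1×(0−73) = 73 − 7.3 = 65.7 → 66
  B: 243 + 0.1×(0−243) = 243 − 24.3 = 218.7 → 219
After the shade: rgb(206, 66, 219) = #CE42DB.
A 20% tone moves each channel 20% toward 128:
  R: 206 − 15.6 = 190.4 → 190
  G: 66 + 0.2×(128−66) = 66 + 12.4 = 78.4 → 78
  B: 219 + 0.2×(128−219) = 219 − 18.2 = 200.8 → 201
rgb(190, 78, 201) = #BE4EC9.

#BE4EC9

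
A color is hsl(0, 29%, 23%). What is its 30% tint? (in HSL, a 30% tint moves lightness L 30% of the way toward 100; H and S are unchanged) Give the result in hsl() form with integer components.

L moves 30% from 23 toward 100: 23 + 23.1 = 46.1 → 46.
H and S are unchanged.

hsl(0, 29%, 46%)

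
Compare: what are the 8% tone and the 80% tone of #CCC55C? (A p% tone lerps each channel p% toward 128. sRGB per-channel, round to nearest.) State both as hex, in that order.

#CCC55C is rgb(204, 197, 92).
8% tone:
  R: 204 − 6.08 = 197.92 → 198
  G: 197 + 0.08×(128−197) = 197 − 5.52 = 191.48 → 191
  B: 92 + 0.08×(128−92) = 92 + 2.88 = 94.88 → 95
  → #C6BF5F
80% tone:
  R: 204 − 60.8 = 143.2 → 143
  G: 197 − 55.2 = 141.8 → 142
  B: 92 + 0.8×(128−92) = 92 + 28.8 = 120.8 → 121
  → #8F8E79

#C6BF5F, #8F8E79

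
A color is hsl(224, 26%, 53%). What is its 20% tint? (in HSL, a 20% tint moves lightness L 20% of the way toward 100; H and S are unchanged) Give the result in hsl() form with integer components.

L moves 20% from 53 toward 100: 53 + 9.4 = 62.4 → 62.
H and S are unchanged.

hsl(224, 26%, 62%)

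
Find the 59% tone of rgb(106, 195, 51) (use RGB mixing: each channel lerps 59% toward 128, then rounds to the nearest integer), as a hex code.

#779B60

A 59% tone moves each channel 59% toward 128:
  R: 106 + 0.59×(128−106) = 106 + 12.98 = 118.98 → 119
  G: 195 + 0.59×(128−195) = 195 − 39.53 = 155.47 → 155
  B: 51 + 0.59×(128−51) = 51 + 45.43 = 96.43 → 96
rgb(119, 155, 96) = #779B60.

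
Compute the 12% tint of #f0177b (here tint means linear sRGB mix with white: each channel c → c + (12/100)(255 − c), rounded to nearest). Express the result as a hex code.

#f0177b is rgb(240, 23, 123).
A 12% tint moves each channel 12% toward 255:
  R: 240 + 1.8 = 241.8 → 242
  G: 23 + 0.12×(255−23) = 23 + 27.84 = 50.84 → 51
  B: 123 + 0.12×(255−123) = 123 + 15.84 = 138.84 → 139
rgb(242, 51, 139) = #f2338b.

#f2338b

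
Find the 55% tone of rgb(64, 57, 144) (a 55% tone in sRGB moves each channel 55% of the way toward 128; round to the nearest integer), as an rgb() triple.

rgb(99, 96, 135)

Lerp each channel 55% toward 128:
  R: 64 + 0.55×(128−64) = 64 + 35.2 = 99.2 → 99
  G: 57 + 0.55×(128−57) = 57 + 39.05 = 96.05 → 96
  B: 144 − 8.8 = 135.2 → 135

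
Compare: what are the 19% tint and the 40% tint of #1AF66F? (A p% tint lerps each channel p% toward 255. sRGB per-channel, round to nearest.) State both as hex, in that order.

#1AF66F is rgb(26, 246, 111).
19% tint:
  R: 26 + 43.51 = 69.51 → 70
  G: 246 + 0.19×(255−246) = 246 + 1.71 = 247.71 → 248
  B: 111 + 27.36 = 138.36 → 138
  → #46F88A
40% tint:
  R: 26 + 0.4×(255−26) = 26 + 91.6 = 117.6 → 118
  G: 246 + 0.4×(255−246) = 246 + 3.6 = 249.6 → 250
  B: 111 + 0.4×(255−111) = 111 + 57.6 = 168.6 → 169
  → #76FAA9

#46F88A, #76FAA9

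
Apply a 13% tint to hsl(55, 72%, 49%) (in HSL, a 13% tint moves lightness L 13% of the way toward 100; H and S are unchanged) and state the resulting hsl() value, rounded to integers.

L moves 13% from 49 toward 100: 49 + 6.63 = 55.63 → 56.
H and S are unchanged.

hsl(55, 72%, 56%)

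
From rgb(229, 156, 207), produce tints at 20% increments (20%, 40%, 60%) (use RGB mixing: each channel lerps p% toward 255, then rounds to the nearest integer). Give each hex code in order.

20%: (229 + 5.2 = 234.2→234, 156 + 19.8 = 175.8→176, 207 + 9.6 = 216.6→217) → #EAB0D9
40%: (229 + 10.4 = 239.4→239, 156 + 39.6 = 195.6→196, 207 + 19.2 = 226.2→226) → #EFC4E2
60%: (229 + 15.6 = 244.6→245, 156 + 59.4 = 215.4→215, 207 + 28.8 = 235.8→236) → #F5D7EC

#EAB0D9, #EFC4E2, #F5D7EC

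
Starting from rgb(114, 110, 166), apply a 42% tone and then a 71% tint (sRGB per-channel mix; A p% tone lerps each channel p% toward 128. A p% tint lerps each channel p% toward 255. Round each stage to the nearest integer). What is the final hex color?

A 42% tone moves each channel 42% toward 128:
  R: 114 + 0.42×(128−114) = 114 + 5.88 = 119.88 → 120
  G: 110 + 7.56 = 117.56 → 118
  B: 166 + 0.42×(128−166) = 166 − 15.96 = 150.04 → 150
After the tone: rgb(120, 118, 150) = #787696.
A 71% tint moves each channel 71% toward 255:
  R: 120 + 95.85 = 215.85 → 216
  G: 118 + 0.71×(255−118) = 118 + 97.27 = 215.27 → 215
  B: 150 + 74.55 = 224.55 → 225
rgb(216, 215, 225) = #D8D7E1.

#D8D7E1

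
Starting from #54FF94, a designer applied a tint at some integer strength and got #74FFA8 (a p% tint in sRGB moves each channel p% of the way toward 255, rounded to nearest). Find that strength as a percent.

#54FF94 is rgb(84, 255, 148); #74FFA8 is rgb(116, 255, 168).
On the R channel (widest range): 116 ≈ 84 + (p/100)(255 − 84), so p ≈ 100×(116 − 84)/(255 − 84) = 3200/171 = 18.71.
p = 19 reproduces all three channels after rounding.

19%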